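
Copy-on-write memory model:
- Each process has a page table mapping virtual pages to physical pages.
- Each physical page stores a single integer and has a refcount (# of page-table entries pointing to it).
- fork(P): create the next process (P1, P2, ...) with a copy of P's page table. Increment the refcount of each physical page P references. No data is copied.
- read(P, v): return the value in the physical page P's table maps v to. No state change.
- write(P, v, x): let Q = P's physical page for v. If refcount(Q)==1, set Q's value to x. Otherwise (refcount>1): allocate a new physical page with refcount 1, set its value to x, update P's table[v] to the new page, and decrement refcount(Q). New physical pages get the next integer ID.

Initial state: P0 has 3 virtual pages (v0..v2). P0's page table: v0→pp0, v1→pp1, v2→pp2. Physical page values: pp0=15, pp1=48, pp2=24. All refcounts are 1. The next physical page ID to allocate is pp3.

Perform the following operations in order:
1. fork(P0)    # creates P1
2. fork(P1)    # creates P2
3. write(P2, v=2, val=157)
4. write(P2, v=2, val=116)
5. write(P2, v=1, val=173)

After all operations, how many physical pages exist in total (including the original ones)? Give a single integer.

Answer: 5

Derivation:
Op 1: fork(P0) -> P1. 3 ppages; refcounts: pp0:2 pp1:2 pp2:2
Op 2: fork(P1) -> P2. 3 ppages; refcounts: pp0:3 pp1:3 pp2:3
Op 3: write(P2, v2, 157). refcount(pp2)=3>1 -> COPY to pp3. 4 ppages; refcounts: pp0:3 pp1:3 pp2:2 pp3:1
Op 4: write(P2, v2, 116). refcount(pp3)=1 -> write in place. 4 ppages; refcounts: pp0:3 pp1:3 pp2:2 pp3:1
Op 5: write(P2, v1, 173). refcount(pp1)=3>1 -> COPY to pp4. 5 ppages; refcounts: pp0:3 pp1:2 pp2:2 pp3:1 pp4:1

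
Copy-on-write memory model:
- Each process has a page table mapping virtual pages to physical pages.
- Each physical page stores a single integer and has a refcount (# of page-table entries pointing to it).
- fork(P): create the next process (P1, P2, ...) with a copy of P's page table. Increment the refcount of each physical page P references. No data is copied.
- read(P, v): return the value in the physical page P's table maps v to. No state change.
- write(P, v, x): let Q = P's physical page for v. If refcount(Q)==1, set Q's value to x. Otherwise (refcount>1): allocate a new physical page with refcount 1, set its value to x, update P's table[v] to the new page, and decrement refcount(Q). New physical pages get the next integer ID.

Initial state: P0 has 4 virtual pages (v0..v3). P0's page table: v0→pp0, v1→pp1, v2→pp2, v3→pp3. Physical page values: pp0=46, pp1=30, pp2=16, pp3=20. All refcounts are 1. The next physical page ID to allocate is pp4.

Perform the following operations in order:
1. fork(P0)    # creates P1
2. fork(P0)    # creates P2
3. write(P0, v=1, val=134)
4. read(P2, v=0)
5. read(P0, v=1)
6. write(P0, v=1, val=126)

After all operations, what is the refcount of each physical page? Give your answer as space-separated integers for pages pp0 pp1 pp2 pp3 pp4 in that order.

Answer: 3 2 3 3 1

Derivation:
Op 1: fork(P0) -> P1. 4 ppages; refcounts: pp0:2 pp1:2 pp2:2 pp3:2
Op 2: fork(P0) -> P2. 4 ppages; refcounts: pp0:3 pp1:3 pp2:3 pp3:3
Op 3: write(P0, v1, 134). refcount(pp1)=3>1 -> COPY to pp4. 5 ppages; refcounts: pp0:3 pp1:2 pp2:3 pp3:3 pp4:1
Op 4: read(P2, v0) -> 46. No state change.
Op 5: read(P0, v1) -> 134. No state change.
Op 6: write(P0, v1, 126). refcount(pp4)=1 -> write in place. 5 ppages; refcounts: pp0:3 pp1:2 pp2:3 pp3:3 pp4:1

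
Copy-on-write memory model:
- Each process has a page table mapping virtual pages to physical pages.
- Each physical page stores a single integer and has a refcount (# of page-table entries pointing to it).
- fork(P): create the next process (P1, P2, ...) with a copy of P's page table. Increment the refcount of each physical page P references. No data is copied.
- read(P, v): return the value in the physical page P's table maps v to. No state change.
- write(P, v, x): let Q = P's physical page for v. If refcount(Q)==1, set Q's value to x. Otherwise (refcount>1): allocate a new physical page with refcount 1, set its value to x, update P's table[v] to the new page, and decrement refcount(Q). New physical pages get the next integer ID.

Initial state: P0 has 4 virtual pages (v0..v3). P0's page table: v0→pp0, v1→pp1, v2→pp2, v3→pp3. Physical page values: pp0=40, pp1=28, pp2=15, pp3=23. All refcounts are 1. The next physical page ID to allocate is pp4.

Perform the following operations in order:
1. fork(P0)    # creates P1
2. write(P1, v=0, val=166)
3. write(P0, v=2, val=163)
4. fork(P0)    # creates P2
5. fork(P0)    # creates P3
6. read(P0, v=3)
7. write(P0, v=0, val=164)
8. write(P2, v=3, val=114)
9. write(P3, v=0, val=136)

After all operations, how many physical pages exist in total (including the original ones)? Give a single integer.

Answer: 9

Derivation:
Op 1: fork(P0) -> P1. 4 ppages; refcounts: pp0:2 pp1:2 pp2:2 pp3:2
Op 2: write(P1, v0, 166). refcount(pp0)=2>1 -> COPY to pp4. 5 ppages; refcounts: pp0:1 pp1:2 pp2:2 pp3:2 pp4:1
Op 3: write(P0, v2, 163). refcount(pp2)=2>1 -> COPY to pp5. 6 ppages; refcounts: pp0:1 pp1:2 pp2:1 pp3:2 pp4:1 pp5:1
Op 4: fork(P0) -> P2. 6 ppages; refcounts: pp0:2 pp1:3 pp2:1 pp3:3 pp4:1 pp5:2
Op 5: fork(P0) -> P3. 6 ppages; refcounts: pp0:3 pp1:4 pp2:1 pp3:4 pp4:1 pp5:3
Op 6: read(P0, v3) -> 23. No state change.
Op 7: write(P0, v0, 164). refcount(pp0)=3>1 -> COPY to pp6. 7 ppages; refcounts: pp0:2 pp1:4 pp2:1 pp3:4 pp4:1 pp5:3 pp6:1
Op 8: write(P2, v3, 114). refcount(pp3)=4>1 -> COPY to pp7. 8 ppages; refcounts: pp0:2 pp1:4 pp2:1 pp3:3 pp4:1 pp5:3 pp6:1 pp7:1
Op 9: write(P3, v0, 136). refcount(pp0)=2>1 -> COPY to pp8. 9 ppages; refcounts: pp0:1 pp1:4 pp2:1 pp3:3 pp4:1 pp5:3 pp6:1 pp7:1 pp8:1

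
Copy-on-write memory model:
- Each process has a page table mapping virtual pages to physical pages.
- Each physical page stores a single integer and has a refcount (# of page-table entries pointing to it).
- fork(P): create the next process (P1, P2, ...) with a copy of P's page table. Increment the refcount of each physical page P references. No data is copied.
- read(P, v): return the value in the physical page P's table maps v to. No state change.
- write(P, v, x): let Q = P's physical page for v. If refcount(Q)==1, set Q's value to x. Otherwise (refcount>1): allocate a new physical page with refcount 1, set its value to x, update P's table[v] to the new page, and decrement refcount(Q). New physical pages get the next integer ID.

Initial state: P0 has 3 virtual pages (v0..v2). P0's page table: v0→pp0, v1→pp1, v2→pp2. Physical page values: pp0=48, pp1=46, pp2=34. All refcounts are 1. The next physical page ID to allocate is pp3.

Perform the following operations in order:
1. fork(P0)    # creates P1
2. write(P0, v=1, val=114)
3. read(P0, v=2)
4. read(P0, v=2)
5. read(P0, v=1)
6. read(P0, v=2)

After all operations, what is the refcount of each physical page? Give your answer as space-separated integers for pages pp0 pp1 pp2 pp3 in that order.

Answer: 2 1 2 1

Derivation:
Op 1: fork(P0) -> P1. 3 ppages; refcounts: pp0:2 pp1:2 pp2:2
Op 2: write(P0, v1, 114). refcount(pp1)=2>1 -> COPY to pp3. 4 ppages; refcounts: pp0:2 pp1:1 pp2:2 pp3:1
Op 3: read(P0, v2) -> 34. No state change.
Op 4: read(P0, v2) -> 34. No state change.
Op 5: read(P0, v1) -> 114. No state change.
Op 6: read(P0, v2) -> 34. No state change.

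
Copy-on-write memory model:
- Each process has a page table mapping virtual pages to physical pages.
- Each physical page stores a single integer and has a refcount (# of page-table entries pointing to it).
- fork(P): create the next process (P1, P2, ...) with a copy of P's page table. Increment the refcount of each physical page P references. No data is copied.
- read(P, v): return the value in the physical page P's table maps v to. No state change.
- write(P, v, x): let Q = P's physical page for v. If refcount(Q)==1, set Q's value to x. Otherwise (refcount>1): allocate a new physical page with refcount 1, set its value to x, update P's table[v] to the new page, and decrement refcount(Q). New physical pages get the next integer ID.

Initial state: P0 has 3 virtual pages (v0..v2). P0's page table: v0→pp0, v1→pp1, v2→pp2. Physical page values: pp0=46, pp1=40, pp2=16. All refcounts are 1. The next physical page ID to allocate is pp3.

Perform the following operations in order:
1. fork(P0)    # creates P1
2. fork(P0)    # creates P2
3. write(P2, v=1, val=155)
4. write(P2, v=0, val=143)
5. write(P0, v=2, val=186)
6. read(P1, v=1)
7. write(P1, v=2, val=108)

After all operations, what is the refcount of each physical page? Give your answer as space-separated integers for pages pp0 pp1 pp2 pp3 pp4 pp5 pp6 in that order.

Op 1: fork(P0) -> P1. 3 ppages; refcounts: pp0:2 pp1:2 pp2:2
Op 2: fork(P0) -> P2. 3 ppages; refcounts: pp0:3 pp1:3 pp2:3
Op 3: write(P2, v1, 155). refcount(pp1)=3>1 -> COPY to pp3. 4 ppages; refcounts: pp0:3 pp1:2 pp2:3 pp3:1
Op 4: write(P2, v0, 143). refcount(pp0)=3>1 -> COPY to pp4. 5 ppages; refcounts: pp0:2 pp1:2 pp2:3 pp3:1 pp4:1
Op 5: write(P0, v2, 186). refcount(pp2)=3>1 -> COPY to pp5. 6 ppages; refcounts: pp0:2 pp1:2 pp2:2 pp3:1 pp4:1 pp5:1
Op 6: read(P1, v1) -> 40. No state change.
Op 7: write(P1, v2, 108). refcount(pp2)=2>1 -> COPY to pp6. 7 ppages; refcounts: pp0:2 pp1:2 pp2:1 pp3:1 pp4:1 pp5:1 pp6:1

Answer: 2 2 1 1 1 1 1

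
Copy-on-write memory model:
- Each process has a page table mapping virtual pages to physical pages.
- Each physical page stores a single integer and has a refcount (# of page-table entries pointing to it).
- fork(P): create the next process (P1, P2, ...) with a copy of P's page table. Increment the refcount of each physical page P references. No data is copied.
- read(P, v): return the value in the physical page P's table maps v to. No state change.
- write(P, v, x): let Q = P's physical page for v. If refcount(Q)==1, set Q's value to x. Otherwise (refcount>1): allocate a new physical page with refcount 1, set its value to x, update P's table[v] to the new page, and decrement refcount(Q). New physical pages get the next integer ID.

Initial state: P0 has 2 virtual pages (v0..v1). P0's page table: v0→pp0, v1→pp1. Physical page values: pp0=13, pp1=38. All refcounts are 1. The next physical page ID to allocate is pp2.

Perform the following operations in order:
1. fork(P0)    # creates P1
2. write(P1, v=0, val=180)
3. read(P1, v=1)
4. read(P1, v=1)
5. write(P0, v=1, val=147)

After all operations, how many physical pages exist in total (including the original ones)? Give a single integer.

Answer: 4

Derivation:
Op 1: fork(P0) -> P1. 2 ppages; refcounts: pp0:2 pp1:2
Op 2: write(P1, v0, 180). refcount(pp0)=2>1 -> COPY to pp2. 3 ppages; refcounts: pp0:1 pp1:2 pp2:1
Op 3: read(P1, v1) -> 38. No state change.
Op 4: read(P1, v1) -> 38. No state change.
Op 5: write(P0, v1, 147). refcount(pp1)=2>1 -> COPY to pp3. 4 ppages; refcounts: pp0:1 pp1:1 pp2:1 pp3:1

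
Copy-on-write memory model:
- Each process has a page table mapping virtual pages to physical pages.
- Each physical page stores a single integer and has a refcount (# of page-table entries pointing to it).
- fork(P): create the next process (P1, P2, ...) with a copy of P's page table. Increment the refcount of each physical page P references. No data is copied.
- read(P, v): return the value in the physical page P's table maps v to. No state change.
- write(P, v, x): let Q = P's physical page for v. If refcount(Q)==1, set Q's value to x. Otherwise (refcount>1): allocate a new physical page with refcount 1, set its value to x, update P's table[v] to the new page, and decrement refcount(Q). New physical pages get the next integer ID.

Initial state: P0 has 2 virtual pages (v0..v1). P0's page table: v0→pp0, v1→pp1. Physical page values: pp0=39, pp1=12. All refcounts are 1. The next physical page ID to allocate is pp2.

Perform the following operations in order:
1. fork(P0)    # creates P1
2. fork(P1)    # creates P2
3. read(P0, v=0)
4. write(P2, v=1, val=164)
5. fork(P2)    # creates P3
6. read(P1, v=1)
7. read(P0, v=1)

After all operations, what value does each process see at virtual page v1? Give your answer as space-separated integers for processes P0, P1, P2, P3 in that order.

Answer: 12 12 164 164

Derivation:
Op 1: fork(P0) -> P1. 2 ppages; refcounts: pp0:2 pp1:2
Op 2: fork(P1) -> P2. 2 ppages; refcounts: pp0:3 pp1:3
Op 3: read(P0, v0) -> 39. No state change.
Op 4: write(P2, v1, 164). refcount(pp1)=3>1 -> COPY to pp2. 3 ppages; refcounts: pp0:3 pp1:2 pp2:1
Op 5: fork(P2) -> P3. 3 ppages; refcounts: pp0:4 pp1:2 pp2:2
Op 6: read(P1, v1) -> 12. No state change.
Op 7: read(P0, v1) -> 12. No state change.
P0: v1 -> pp1 = 12
P1: v1 -> pp1 = 12
P2: v1 -> pp2 = 164
P3: v1 -> pp2 = 164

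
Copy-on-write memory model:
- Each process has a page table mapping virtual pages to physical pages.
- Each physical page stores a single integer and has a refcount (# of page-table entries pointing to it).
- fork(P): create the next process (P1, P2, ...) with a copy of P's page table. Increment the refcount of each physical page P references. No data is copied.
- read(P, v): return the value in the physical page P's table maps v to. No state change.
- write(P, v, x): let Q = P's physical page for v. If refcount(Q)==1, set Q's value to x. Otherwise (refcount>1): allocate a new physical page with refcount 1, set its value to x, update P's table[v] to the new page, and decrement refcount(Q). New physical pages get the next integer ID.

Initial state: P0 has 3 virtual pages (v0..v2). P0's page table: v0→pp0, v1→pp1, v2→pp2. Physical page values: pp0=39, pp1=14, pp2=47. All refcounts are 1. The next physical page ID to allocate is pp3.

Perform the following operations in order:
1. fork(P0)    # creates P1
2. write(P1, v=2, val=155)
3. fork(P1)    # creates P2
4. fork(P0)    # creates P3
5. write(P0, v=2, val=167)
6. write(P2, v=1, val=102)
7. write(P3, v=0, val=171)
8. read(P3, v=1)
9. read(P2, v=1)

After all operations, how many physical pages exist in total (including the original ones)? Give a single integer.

Op 1: fork(P0) -> P1. 3 ppages; refcounts: pp0:2 pp1:2 pp2:2
Op 2: write(P1, v2, 155). refcount(pp2)=2>1 -> COPY to pp3. 4 ppages; refcounts: pp0:2 pp1:2 pp2:1 pp3:1
Op 3: fork(P1) -> P2. 4 ppages; refcounts: pp0:3 pp1:3 pp2:1 pp3:2
Op 4: fork(P0) -> P3. 4 ppages; refcounts: pp0:4 pp1:4 pp2:2 pp3:2
Op 5: write(P0, v2, 167). refcount(pp2)=2>1 -> COPY to pp4. 5 ppages; refcounts: pp0:4 pp1:4 pp2:1 pp3:2 pp4:1
Op 6: write(P2, v1, 102). refcount(pp1)=4>1 -> COPY to pp5. 6 ppages; refcounts: pp0:4 pp1:3 pp2:1 pp3:2 pp4:1 pp5:1
Op 7: write(P3, v0, 171). refcount(pp0)=4>1 -> COPY to pp6. 7 ppages; refcounts: pp0:3 pp1:3 pp2:1 pp3:2 pp4:1 pp5:1 pp6:1
Op 8: read(P3, v1) -> 14. No state change.
Op 9: read(P2, v1) -> 102. No state change.

Answer: 7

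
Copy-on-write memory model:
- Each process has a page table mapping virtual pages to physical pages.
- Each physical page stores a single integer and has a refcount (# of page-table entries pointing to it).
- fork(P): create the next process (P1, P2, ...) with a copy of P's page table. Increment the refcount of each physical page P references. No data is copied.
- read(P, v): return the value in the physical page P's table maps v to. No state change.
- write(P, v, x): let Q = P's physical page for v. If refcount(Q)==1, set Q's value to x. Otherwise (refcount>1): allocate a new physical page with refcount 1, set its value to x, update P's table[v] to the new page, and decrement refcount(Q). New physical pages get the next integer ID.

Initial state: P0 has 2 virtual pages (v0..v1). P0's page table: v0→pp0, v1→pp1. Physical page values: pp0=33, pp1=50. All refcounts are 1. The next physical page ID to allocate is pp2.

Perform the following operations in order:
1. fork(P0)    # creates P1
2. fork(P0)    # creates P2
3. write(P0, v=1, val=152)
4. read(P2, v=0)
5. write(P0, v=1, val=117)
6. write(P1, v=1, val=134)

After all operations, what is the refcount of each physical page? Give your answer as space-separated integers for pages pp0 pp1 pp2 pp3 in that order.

Op 1: fork(P0) -> P1. 2 ppages; refcounts: pp0:2 pp1:2
Op 2: fork(P0) -> P2. 2 ppages; refcounts: pp0:3 pp1:3
Op 3: write(P0, v1, 152). refcount(pp1)=3>1 -> COPY to pp2. 3 ppages; refcounts: pp0:3 pp1:2 pp2:1
Op 4: read(P2, v0) -> 33. No state change.
Op 5: write(P0, v1, 117). refcount(pp2)=1 -> write in place. 3 ppages; refcounts: pp0:3 pp1:2 pp2:1
Op 6: write(P1, v1, 134). refcount(pp1)=2>1 -> COPY to pp3. 4 ppages; refcounts: pp0:3 pp1:1 pp2:1 pp3:1

Answer: 3 1 1 1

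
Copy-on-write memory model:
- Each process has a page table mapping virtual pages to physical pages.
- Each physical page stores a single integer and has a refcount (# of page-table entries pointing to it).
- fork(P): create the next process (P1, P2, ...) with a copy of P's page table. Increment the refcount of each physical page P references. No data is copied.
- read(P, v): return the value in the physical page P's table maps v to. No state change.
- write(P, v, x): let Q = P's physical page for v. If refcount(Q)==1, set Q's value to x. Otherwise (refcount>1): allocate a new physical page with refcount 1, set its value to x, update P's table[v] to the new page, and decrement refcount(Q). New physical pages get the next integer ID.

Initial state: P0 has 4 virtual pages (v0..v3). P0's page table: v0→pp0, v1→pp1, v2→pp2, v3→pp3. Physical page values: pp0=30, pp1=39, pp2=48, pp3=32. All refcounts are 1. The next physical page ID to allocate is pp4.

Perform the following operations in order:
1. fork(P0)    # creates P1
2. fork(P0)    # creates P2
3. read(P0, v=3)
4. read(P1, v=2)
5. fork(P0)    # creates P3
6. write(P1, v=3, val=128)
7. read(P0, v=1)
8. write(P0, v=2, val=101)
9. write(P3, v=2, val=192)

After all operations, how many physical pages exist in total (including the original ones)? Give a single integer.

Answer: 7

Derivation:
Op 1: fork(P0) -> P1. 4 ppages; refcounts: pp0:2 pp1:2 pp2:2 pp3:2
Op 2: fork(P0) -> P2. 4 ppages; refcounts: pp0:3 pp1:3 pp2:3 pp3:3
Op 3: read(P0, v3) -> 32. No state change.
Op 4: read(P1, v2) -> 48. No state change.
Op 5: fork(P0) -> P3. 4 ppages; refcounts: pp0:4 pp1:4 pp2:4 pp3:4
Op 6: write(P1, v3, 128). refcount(pp3)=4>1 -> COPY to pp4. 5 ppages; refcounts: pp0:4 pp1:4 pp2:4 pp3:3 pp4:1
Op 7: read(P0, v1) -> 39. No state change.
Op 8: write(P0, v2, 101). refcount(pp2)=4>1 -> COPY to pp5. 6 ppages; refcounts: pp0:4 pp1:4 pp2:3 pp3:3 pp4:1 pp5:1
Op 9: write(P3, v2, 192). refcount(pp2)=3>1 -> COPY to pp6. 7 ppages; refcounts: pp0:4 pp1:4 pp2:2 pp3:3 pp4:1 pp5:1 pp6:1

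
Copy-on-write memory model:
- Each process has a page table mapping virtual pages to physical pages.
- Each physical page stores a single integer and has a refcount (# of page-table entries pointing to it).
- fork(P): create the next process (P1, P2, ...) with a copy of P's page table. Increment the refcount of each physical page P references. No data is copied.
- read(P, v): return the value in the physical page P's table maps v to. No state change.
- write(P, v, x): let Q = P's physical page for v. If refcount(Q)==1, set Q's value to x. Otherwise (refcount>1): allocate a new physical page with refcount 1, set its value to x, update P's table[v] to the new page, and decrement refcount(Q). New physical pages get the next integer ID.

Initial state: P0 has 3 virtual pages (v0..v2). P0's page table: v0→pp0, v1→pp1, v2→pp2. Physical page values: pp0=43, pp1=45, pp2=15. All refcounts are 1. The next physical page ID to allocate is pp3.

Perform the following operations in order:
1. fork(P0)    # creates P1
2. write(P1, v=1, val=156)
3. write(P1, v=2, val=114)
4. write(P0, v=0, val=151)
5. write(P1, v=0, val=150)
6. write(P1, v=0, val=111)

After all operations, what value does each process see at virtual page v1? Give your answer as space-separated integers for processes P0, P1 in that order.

Op 1: fork(P0) -> P1. 3 ppages; refcounts: pp0:2 pp1:2 pp2:2
Op 2: write(P1, v1, 156). refcount(pp1)=2>1 -> COPY to pp3. 4 ppages; refcounts: pp0:2 pp1:1 pp2:2 pp3:1
Op 3: write(P1, v2, 114). refcount(pp2)=2>1 -> COPY to pp4. 5 ppages; refcounts: pp0:2 pp1:1 pp2:1 pp3:1 pp4:1
Op 4: write(P0, v0, 151). refcount(pp0)=2>1 -> COPY to pp5. 6 ppages; refcounts: pp0:1 pp1:1 pp2:1 pp3:1 pp4:1 pp5:1
Op 5: write(P1, v0, 150). refcount(pp0)=1 -> write in place. 6 ppages; refcounts: pp0:1 pp1:1 pp2:1 pp3:1 pp4:1 pp5:1
Op 6: write(P1, v0, 111). refcount(pp0)=1 -> write in place. 6 ppages; refcounts: pp0:1 pp1:1 pp2:1 pp3:1 pp4:1 pp5:1
P0: v1 -> pp1 = 45
P1: v1 -> pp3 = 156

Answer: 45 156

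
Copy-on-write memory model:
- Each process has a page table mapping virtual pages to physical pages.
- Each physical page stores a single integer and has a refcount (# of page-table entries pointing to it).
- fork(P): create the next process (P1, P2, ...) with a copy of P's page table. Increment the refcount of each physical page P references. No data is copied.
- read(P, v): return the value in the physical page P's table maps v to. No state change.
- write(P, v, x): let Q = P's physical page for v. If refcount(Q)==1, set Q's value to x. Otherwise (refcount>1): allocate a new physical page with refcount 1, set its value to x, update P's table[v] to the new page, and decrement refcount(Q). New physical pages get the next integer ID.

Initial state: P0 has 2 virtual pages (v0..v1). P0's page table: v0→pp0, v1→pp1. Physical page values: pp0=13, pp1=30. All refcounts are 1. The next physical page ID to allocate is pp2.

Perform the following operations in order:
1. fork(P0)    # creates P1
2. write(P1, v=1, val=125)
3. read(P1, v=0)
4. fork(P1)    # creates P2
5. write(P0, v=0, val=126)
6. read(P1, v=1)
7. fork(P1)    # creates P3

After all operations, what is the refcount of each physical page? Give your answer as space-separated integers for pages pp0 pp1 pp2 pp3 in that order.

Op 1: fork(P0) -> P1. 2 ppages; refcounts: pp0:2 pp1:2
Op 2: write(P1, v1, 125). refcount(pp1)=2>1 -> COPY to pp2. 3 ppages; refcounts: pp0:2 pp1:1 pp2:1
Op 3: read(P1, v0) -> 13. No state change.
Op 4: fork(P1) -> P2. 3 ppages; refcounts: pp0:3 pp1:1 pp2:2
Op 5: write(P0, v0, 126). refcount(pp0)=3>1 -> COPY to pp3. 4 ppages; refcounts: pp0:2 pp1:1 pp2:2 pp3:1
Op 6: read(P1, v1) -> 125. No state change.
Op 7: fork(P1) -> P3. 4 ppages; refcounts: pp0:3 pp1:1 pp2:3 pp3:1

Answer: 3 1 3 1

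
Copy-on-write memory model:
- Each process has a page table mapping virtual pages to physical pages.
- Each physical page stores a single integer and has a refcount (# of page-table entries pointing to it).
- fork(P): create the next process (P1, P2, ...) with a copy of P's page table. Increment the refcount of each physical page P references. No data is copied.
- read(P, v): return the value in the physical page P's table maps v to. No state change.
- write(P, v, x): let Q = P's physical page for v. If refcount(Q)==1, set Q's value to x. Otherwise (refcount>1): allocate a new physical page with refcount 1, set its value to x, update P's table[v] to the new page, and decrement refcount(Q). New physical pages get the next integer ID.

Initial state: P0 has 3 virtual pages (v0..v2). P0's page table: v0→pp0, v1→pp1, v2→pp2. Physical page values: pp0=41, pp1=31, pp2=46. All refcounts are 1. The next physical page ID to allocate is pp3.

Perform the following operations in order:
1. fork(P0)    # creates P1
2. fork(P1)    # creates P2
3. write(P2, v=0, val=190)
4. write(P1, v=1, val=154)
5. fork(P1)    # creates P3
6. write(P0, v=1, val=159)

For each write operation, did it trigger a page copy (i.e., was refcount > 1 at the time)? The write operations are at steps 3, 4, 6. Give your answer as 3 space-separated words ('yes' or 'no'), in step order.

Op 1: fork(P0) -> P1. 3 ppages; refcounts: pp0:2 pp1:2 pp2:2
Op 2: fork(P1) -> P2. 3 ppages; refcounts: pp0:3 pp1:3 pp2:3
Op 3: write(P2, v0, 190). refcount(pp0)=3>1 -> COPY to pp3. 4 ppages; refcounts: pp0:2 pp1:3 pp2:3 pp3:1
Op 4: write(P1, v1, 154). refcount(pp1)=3>1 -> COPY to pp4. 5 ppages; refcounts: pp0:2 pp1:2 pp2:3 pp3:1 pp4:1
Op 5: fork(P1) -> P3. 5 ppages; refcounts: pp0:3 pp1:2 pp2:4 pp3:1 pp4:2
Op 6: write(P0, v1, 159). refcount(pp1)=2>1 -> COPY to pp5. 6 ppages; refcounts: pp0:3 pp1:1 pp2:4 pp3:1 pp4:2 pp5:1

yes yes yes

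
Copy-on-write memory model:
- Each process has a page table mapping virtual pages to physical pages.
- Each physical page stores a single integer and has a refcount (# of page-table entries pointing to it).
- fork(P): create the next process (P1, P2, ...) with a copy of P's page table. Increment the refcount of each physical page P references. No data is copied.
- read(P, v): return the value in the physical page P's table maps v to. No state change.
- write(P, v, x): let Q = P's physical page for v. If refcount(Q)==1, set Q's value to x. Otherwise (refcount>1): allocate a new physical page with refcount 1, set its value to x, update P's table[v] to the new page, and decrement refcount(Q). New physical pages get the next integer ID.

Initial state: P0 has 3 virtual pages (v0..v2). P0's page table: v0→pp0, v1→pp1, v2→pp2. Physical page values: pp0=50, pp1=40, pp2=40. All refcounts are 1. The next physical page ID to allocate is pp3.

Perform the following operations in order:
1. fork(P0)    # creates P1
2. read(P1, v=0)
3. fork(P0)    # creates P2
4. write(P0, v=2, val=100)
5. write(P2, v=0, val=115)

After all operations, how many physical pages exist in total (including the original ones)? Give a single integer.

Op 1: fork(P0) -> P1. 3 ppages; refcounts: pp0:2 pp1:2 pp2:2
Op 2: read(P1, v0) -> 50. No state change.
Op 3: fork(P0) -> P2. 3 ppages; refcounts: pp0:3 pp1:3 pp2:3
Op 4: write(P0, v2, 100). refcount(pp2)=3>1 -> COPY to pp3. 4 ppages; refcounts: pp0:3 pp1:3 pp2:2 pp3:1
Op 5: write(P2, v0, 115). refcount(pp0)=3>1 -> COPY to pp4. 5 ppages; refcounts: pp0:2 pp1:3 pp2:2 pp3:1 pp4:1

Answer: 5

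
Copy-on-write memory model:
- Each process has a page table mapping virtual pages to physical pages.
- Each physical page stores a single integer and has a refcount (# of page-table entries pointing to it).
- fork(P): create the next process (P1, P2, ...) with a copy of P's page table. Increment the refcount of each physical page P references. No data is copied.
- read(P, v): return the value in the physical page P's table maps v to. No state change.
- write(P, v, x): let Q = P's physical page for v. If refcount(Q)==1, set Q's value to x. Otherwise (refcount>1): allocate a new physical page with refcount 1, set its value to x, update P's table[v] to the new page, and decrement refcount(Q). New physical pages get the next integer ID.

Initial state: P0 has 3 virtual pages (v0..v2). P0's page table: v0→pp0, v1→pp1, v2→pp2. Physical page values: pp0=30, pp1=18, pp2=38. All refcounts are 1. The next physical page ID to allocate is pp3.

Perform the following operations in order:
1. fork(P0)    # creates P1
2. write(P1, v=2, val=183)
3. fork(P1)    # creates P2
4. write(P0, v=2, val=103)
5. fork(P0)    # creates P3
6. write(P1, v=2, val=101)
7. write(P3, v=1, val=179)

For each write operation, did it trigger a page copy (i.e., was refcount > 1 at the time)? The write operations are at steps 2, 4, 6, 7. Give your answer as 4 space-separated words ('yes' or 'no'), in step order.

Op 1: fork(P0) -> P1. 3 ppages; refcounts: pp0:2 pp1:2 pp2:2
Op 2: write(P1, v2, 183). refcount(pp2)=2>1 -> COPY to pp3. 4 ppages; refcounts: pp0:2 pp1:2 pp2:1 pp3:1
Op 3: fork(P1) -> P2. 4 ppages; refcounts: pp0:3 pp1:3 pp2:1 pp3:2
Op 4: write(P0, v2, 103). refcount(pp2)=1 -> write in place. 4 ppages; refcounts: pp0:3 pp1:3 pp2:1 pp3:2
Op 5: fork(P0) -> P3. 4 ppages; refcounts: pp0:4 pp1:4 pp2:2 pp3:2
Op 6: write(P1, v2, 101). refcount(pp3)=2>1 -> COPY to pp4. 5 ppages; refcounts: pp0:4 pp1:4 pp2:2 pp3:1 pp4:1
Op 7: write(P3, v1, 179). refcount(pp1)=4>1 -> COPY to pp5. 6 ppages; refcounts: pp0:4 pp1:3 pp2:2 pp3:1 pp4:1 pp5:1

yes no yes yes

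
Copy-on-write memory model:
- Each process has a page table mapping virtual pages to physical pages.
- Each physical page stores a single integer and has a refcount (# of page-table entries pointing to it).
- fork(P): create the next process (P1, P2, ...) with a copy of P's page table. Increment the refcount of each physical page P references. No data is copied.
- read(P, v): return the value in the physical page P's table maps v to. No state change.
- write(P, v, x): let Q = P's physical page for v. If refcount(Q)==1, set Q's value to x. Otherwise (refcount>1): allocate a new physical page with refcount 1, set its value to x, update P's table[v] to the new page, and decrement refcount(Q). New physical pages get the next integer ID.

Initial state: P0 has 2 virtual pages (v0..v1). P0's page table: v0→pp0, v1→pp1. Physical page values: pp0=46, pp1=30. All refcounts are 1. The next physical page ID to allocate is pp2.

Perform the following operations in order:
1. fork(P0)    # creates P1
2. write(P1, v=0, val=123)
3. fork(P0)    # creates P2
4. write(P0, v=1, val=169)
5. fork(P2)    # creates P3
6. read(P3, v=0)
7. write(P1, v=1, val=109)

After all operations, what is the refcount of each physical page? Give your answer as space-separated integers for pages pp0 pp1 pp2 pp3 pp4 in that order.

Op 1: fork(P0) -> P1. 2 ppages; refcounts: pp0:2 pp1:2
Op 2: write(P1, v0, 123). refcount(pp0)=2>1 -> COPY to pp2. 3 ppages; refcounts: pp0:1 pp1:2 pp2:1
Op 3: fork(P0) -> P2. 3 ppages; refcounts: pp0:2 pp1:3 pp2:1
Op 4: write(P0, v1, 169). refcount(pp1)=3>1 -> COPY to pp3. 4 ppages; refcounts: pp0:2 pp1:2 pp2:1 pp3:1
Op 5: fork(P2) -> P3. 4 ppages; refcounts: pp0:3 pp1:3 pp2:1 pp3:1
Op 6: read(P3, v0) -> 46. No state change.
Op 7: write(P1, v1, 109). refcount(pp1)=3>1 -> COPY to pp4. 5 ppages; refcounts: pp0:3 pp1:2 pp2:1 pp3:1 pp4:1

Answer: 3 2 1 1 1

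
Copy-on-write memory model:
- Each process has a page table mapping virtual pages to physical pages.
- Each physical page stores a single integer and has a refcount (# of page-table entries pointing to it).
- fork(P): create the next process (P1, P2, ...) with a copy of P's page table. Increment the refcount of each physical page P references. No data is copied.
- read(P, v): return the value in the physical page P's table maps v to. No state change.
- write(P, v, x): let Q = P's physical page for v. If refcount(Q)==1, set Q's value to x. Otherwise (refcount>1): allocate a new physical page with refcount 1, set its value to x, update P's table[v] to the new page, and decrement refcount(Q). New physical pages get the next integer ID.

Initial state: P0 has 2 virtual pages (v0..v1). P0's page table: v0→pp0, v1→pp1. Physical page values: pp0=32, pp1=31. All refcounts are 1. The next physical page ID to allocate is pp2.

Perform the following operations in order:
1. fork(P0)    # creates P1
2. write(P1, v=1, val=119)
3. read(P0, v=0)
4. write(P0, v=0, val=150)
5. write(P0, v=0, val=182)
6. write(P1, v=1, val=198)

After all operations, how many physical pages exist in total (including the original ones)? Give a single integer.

Op 1: fork(P0) -> P1. 2 ppages; refcounts: pp0:2 pp1:2
Op 2: write(P1, v1, 119). refcount(pp1)=2>1 -> COPY to pp2. 3 ppages; refcounts: pp0:2 pp1:1 pp2:1
Op 3: read(P0, v0) -> 32. No state change.
Op 4: write(P0, v0, 150). refcount(pp0)=2>1 -> COPY to pp3. 4 ppages; refcounts: pp0:1 pp1:1 pp2:1 pp3:1
Op 5: write(P0, v0, 182). refcount(pp3)=1 -> write in place. 4 ppages; refcounts: pp0:1 pp1:1 pp2:1 pp3:1
Op 6: write(P1, v1, 198). refcount(pp2)=1 -> write in place. 4 ppages; refcounts: pp0:1 pp1:1 pp2:1 pp3:1

Answer: 4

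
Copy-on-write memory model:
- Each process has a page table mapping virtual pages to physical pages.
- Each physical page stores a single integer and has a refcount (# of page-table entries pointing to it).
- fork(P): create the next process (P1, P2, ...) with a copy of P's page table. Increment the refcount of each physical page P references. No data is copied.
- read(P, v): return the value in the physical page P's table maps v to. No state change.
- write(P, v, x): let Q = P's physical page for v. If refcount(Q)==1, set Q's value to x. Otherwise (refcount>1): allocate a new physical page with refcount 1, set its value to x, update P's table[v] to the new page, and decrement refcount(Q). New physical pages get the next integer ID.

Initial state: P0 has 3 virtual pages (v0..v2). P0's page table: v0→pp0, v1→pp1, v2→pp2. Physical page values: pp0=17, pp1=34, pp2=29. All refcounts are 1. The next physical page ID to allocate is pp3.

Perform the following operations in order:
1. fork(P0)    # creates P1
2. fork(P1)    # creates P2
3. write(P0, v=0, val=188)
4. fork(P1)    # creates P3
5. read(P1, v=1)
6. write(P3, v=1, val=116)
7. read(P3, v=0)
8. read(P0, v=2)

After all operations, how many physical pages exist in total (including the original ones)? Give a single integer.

Op 1: fork(P0) -> P1. 3 ppages; refcounts: pp0:2 pp1:2 pp2:2
Op 2: fork(P1) -> P2. 3 ppages; refcounts: pp0:3 pp1:3 pp2:3
Op 3: write(P0, v0, 188). refcount(pp0)=3>1 -> COPY to pp3. 4 ppages; refcounts: pp0:2 pp1:3 pp2:3 pp3:1
Op 4: fork(P1) -> P3. 4 ppages; refcounts: pp0:3 pp1:4 pp2:4 pp3:1
Op 5: read(P1, v1) -> 34. No state change.
Op 6: write(P3, v1, 116). refcount(pp1)=4>1 -> COPY to pp4. 5 ppages; refcounts: pp0:3 pp1:3 pp2:4 pp3:1 pp4:1
Op 7: read(P3, v0) -> 17. No state change.
Op 8: read(P0, v2) -> 29. No state change.

Answer: 5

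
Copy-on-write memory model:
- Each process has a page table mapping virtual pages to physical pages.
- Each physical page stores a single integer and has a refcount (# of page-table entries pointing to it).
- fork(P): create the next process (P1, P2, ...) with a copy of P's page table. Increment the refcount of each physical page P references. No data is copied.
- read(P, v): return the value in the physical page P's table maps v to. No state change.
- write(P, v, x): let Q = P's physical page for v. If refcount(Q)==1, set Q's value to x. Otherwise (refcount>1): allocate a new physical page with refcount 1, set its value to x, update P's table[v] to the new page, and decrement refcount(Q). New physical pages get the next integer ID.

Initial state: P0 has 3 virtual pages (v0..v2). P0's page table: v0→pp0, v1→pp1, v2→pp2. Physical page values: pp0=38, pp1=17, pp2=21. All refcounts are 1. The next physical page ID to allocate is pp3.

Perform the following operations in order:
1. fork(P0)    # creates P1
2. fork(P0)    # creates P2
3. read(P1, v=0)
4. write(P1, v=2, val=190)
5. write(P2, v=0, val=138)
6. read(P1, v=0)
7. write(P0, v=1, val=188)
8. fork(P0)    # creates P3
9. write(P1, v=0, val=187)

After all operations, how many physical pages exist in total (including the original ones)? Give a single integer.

Op 1: fork(P0) -> P1. 3 ppages; refcounts: pp0:2 pp1:2 pp2:2
Op 2: fork(P0) -> P2. 3 ppages; refcounts: pp0:3 pp1:3 pp2:3
Op 3: read(P1, v0) -> 38. No state change.
Op 4: write(P1, v2, 190). refcount(pp2)=3>1 -> COPY to pp3. 4 ppages; refcounts: pp0:3 pp1:3 pp2:2 pp3:1
Op 5: write(P2, v0, 138). refcount(pp0)=3>1 -> COPY to pp4. 5 ppages; refcounts: pp0:2 pp1:3 pp2:2 pp3:1 pp4:1
Op 6: read(P1, v0) -> 38. No state change.
Op 7: write(P0, v1, 188). refcount(pp1)=3>1 -> COPY to pp5. 6 ppages; refcounts: pp0:2 pp1:2 pp2:2 pp3:1 pp4:1 pp5:1
Op 8: fork(P0) -> P3. 6 ppages; refcounts: pp0:3 pp1:2 pp2:3 pp3:1 pp4:1 pp5:2
Op 9: write(P1, v0, 187). refcount(pp0)=3>1 -> COPY to pp6. 7 ppages; refcounts: pp0:2 pp1:2 pp2:3 pp3:1 pp4:1 pp5:2 pp6:1

Answer: 7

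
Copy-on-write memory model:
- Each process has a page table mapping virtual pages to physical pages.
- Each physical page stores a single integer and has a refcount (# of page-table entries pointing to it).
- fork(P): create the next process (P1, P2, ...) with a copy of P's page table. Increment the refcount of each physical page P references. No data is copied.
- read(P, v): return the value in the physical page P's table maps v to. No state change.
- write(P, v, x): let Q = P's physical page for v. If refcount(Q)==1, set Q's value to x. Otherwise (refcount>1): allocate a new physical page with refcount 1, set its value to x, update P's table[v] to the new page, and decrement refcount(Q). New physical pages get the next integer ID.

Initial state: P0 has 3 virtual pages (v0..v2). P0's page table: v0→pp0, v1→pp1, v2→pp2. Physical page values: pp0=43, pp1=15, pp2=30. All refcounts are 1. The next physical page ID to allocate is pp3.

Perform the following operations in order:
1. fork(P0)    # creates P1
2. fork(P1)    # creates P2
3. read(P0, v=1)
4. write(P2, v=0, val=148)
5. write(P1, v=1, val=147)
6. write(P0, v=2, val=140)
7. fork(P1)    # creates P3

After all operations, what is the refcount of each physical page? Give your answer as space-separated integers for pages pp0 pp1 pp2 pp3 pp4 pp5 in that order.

Answer: 3 2 3 1 2 1

Derivation:
Op 1: fork(P0) -> P1. 3 ppages; refcounts: pp0:2 pp1:2 pp2:2
Op 2: fork(P1) -> P2. 3 ppages; refcounts: pp0:3 pp1:3 pp2:3
Op 3: read(P0, v1) -> 15. No state change.
Op 4: write(P2, v0, 148). refcount(pp0)=3>1 -> COPY to pp3. 4 ppages; refcounts: pp0:2 pp1:3 pp2:3 pp3:1
Op 5: write(P1, v1, 147). refcount(pp1)=3>1 -> COPY to pp4. 5 ppages; refcounts: pp0:2 pp1:2 pp2:3 pp3:1 pp4:1
Op 6: write(P0, v2, 140). refcount(pp2)=3>1 -> COPY to pp5. 6 ppages; refcounts: pp0:2 pp1:2 pp2:2 pp3:1 pp4:1 pp5:1
Op 7: fork(P1) -> P3. 6 ppages; refcounts: pp0:3 pp1:2 pp2:3 pp3:1 pp4:2 pp5:1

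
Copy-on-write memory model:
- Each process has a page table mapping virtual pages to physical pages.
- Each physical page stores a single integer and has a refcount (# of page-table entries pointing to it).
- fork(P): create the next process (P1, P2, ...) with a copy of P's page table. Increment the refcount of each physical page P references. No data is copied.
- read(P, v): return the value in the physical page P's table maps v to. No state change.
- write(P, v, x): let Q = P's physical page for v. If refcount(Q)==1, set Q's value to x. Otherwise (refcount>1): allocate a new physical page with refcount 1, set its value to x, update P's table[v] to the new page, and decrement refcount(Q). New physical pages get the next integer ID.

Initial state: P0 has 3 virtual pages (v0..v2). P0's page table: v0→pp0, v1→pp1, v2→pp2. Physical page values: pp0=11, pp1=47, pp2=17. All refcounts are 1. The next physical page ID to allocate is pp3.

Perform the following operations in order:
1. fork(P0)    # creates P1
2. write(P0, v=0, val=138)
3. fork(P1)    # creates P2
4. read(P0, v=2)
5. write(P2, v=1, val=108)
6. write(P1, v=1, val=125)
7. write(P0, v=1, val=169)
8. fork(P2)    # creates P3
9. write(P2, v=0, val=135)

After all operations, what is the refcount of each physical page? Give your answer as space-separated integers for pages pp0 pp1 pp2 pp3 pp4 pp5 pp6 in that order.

Answer: 2 1 4 1 2 1 1

Derivation:
Op 1: fork(P0) -> P1. 3 ppages; refcounts: pp0:2 pp1:2 pp2:2
Op 2: write(P0, v0, 138). refcount(pp0)=2>1 -> COPY to pp3. 4 ppages; refcounts: pp0:1 pp1:2 pp2:2 pp3:1
Op 3: fork(P1) -> P2. 4 ppages; refcounts: pp0:2 pp1:3 pp2:3 pp3:1
Op 4: read(P0, v2) -> 17. No state change.
Op 5: write(P2, v1, 108). refcount(pp1)=3>1 -> COPY to pp4. 5 ppages; refcounts: pp0:2 pp1:2 pp2:3 pp3:1 pp4:1
Op 6: write(P1, v1, 125). refcount(pp1)=2>1 -> COPY to pp5. 6 ppages; refcounts: pp0:2 pp1:1 pp2:3 pp3:1 pp4:1 pp5:1
Op 7: write(P0, v1, 169). refcount(pp1)=1 -> write in place. 6 ppages; refcounts: pp0:2 pp1:1 pp2:3 pp3:1 pp4:1 pp5:1
Op 8: fork(P2) -> P3. 6 ppages; refcounts: pp0:3 pp1:1 pp2:4 pp3:1 pp4:2 pp5:1
Op 9: write(P2, v0, 135). refcount(pp0)=3>1 -> COPY to pp6. 7 ppages; refcounts: pp0:2 pp1:1 pp2:4 pp3:1 pp4:2 pp5:1 pp6:1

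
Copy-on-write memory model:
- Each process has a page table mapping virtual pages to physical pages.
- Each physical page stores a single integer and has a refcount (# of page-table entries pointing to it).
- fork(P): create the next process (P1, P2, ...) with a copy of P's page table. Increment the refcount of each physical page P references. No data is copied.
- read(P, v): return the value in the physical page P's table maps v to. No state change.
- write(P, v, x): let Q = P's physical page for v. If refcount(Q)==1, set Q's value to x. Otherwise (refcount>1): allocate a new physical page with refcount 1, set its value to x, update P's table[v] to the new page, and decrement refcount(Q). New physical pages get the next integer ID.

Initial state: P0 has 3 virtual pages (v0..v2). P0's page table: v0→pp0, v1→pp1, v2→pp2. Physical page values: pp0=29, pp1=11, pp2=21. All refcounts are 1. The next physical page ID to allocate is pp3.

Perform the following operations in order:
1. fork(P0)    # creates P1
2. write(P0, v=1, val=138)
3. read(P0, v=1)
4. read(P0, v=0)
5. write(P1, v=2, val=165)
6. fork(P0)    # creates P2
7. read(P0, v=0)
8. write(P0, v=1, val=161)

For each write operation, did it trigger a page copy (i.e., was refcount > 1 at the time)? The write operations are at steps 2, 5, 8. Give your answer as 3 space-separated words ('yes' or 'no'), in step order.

Op 1: fork(P0) -> P1. 3 ppages; refcounts: pp0:2 pp1:2 pp2:2
Op 2: write(P0, v1, 138). refcount(pp1)=2>1 -> COPY to pp3. 4 ppages; refcounts: pp0:2 pp1:1 pp2:2 pp3:1
Op 3: read(P0, v1) -> 138. No state change.
Op 4: read(P0, v0) -> 29. No state change.
Op 5: write(P1, v2, 165). refcount(pp2)=2>1 -> COPY to pp4. 5 ppages; refcounts: pp0:2 pp1:1 pp2:1 pp3:1 pp4:1
Op 6: fork(P0) -> P2. 5 ppages; refcounts: pp0:3 pp1:1 pp2:2 pp3:2 pp4:1
Op 7: read(P0, v0) -> 29. No state change.
Op 8: write(P0, v1, 161). refcount(pp3)=2>1 -> COPY to pp5. 6 ppages; refcounts: pp0:3 pp1:1 pp2:2 pp3:1 pp4:1 pp5:1

yes yes yes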